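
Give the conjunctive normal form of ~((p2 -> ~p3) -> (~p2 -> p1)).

~((p2 -> ~p3) -> (~p2 -> p1))
≡ ~(~(p2 -> ~p3) | (~p2 -> p1))   [eliminate ->]
≡ ~(~(~p2 | ~p3) | (~p2 -> p1))   [eliminate ->]
≡ ~(~(~p2 | ~p3) | ~~p2 | p1)   [eliminate ->]
≡ ~~(~p2 | ~p3) & ~~~p2 & ~p1   [De Morgan]
≡ (~p2 | ~p3) & ~~~p2 & ~p1   [double negation]
≡ (~p2 | ~p3) & ~p2 & ~p1   [double negation]
≡ ~p2 & ~p1   [simplify]

~p2 & ~p1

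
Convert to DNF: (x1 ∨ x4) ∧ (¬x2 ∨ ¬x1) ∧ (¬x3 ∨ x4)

(x1 ∧ ¬x2 ∧ ¬x3) ∨ (x4 ∧ ¬x2) ∨ (x4 ∧ ¬x1)

(x1 ∨ x4) ∧ (¬x2 ∨ ¬x1) ∧ (¬x3 ∨ x4)
= (x1 ∧ ¬x2 ∧ ¬x3) ∨ (x1 ∧ ¬x2 ∧ x4) ∨ (x1 ∧ ¬x1 ∧ ¬x3) ∨ (x1 ∧ ¬x1 ∧ x4) ∨ (x4 ∧ ¬x2 ∧ ¬x3) ∨ (x4 ∧ ¬x2 ∧ x4) ∨ (x4 ∧ ¬x1 ∧ ¬x3) ∨ (x4 ∧ ¬x1 ∧ x4)   [distribute ∧ over ∨]
= (x1 ∧ ¬x2 ∧ ¬x3) ∨ (x4 ∧ ¬x2) ∨ (x4 ∧ ¬x1)   [simplify]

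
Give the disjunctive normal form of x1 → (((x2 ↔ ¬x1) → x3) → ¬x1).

¬x1 ∨ (¬x2 ∧ x1 ∧ ¬x3)

x1 → (((x2 ↔ ¬x1) → x3) → ¬x1)
= ¬x1 ∨ (((x2 ↔ ¬x1) → x3) → ¬x1)   [eliminate →]
= ¬x1 ∨ ¬((x2 ↔ ¬x1) → x3) ∨ ¬x1   [eliminate →]
= ¬x1 ∨ ¬(¬(x2 ↔ ¬x1) ∨ x3) ∨ ¬x1   [eliminate →]
= ¬x1 ∨ ¬(¬((x2 → ¬x1) ∧ (¬x1 → x2)) ∨ x3) ∨ ¬x1   [eliminate ↔]
= ¬x1 ∨ ¬(¬((¬x2 ∨ ¬x1) ∧ (¬x1 → x2)) ∨ x3) ∨ ¬x1   [eliminate →]
= ¬x1 ∨ ¬(¬((¬x2 ∨ ¬x1) ∧ (¬¬x1 ∨ x2)) ∨ x3) ∨ ¬x1   [eliminate →]
= ¬x1 ∨ (¬¬((¬x2 ∨ ¬x1) ∧ (¬¬x1 ∨ x2)) ∧ ¬x3) ∨ ¬x1   [De Morgan]
= ¬x1 ∨ ((¬x2 ∨ ¬x1) ∧ (¬¬x1 ∨ x2) ∧ ¬x3) ∨ ¬x1   [double negation]
= ¬x1 ∨ ((¬x2 ∨ ¬x1) ∧ (x1 ∨ x2) ∧ ¬x3) ∨ ¬x1   [double negation]
= ¬x1 ∨ (¬x2 ∧ x1 ∧ ¬x3) ∨ (¬x2 ∧ x2 ∧ ¬x3) ∨ (¬x1 ∧ x1 ∧ ¬x3) ∨ (¬x1 ∧ x2 ∧ ¬x3) ∨ ¬x1   [distribute ∧ over ∨]
= ¬x1 ∨ (¬x2 ∧ x1 ∧ ¬x3)   [simplify]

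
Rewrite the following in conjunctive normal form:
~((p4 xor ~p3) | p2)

~((p4 xor ~p3) | p2)
≡ ~(((p4 | ~p3) & ~(p4 & ~p3)) | p2)   [expand xor]
≡ ~((p4 | ~p3) & ~(p4 & ~p3)) & ~p2   [De Morgan]
≡ (~(p4 | ~p3) | ~~(p4 & ~p3)) & ~p2   [De Morgan]
≡ ((~p4 & ~~p3) | ~~(p4 & ~p3)) & ~p2   [De Morgan]
≡ ((~p4 & p3) | ~~(p4 & ~p3)) & ~p2   [double negation]
≡ ((~p4 & p3) | (p4 & ~p3)) & ~p2   [double negation]
≡ (~p4 | p4) & (~p4 | ~p3) & (p3 | p4) & (p3 | ~p3) & ~p2   [distribute | over &]
≡ (~p4 | ~p3) & (p3 | p4) & ~p2   [simplify]

(~p4 | ~p3) & (p3 | p4) & ~p2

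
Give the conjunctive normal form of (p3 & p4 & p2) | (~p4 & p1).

(p3 & p4 & p2) | (~p4 & p1)
⇔ (p3 | ~p4) & (p3 | p1) & (p4 | ~p4) & (p4 | p1) & (p2 | ~p4) & (p2 | p1)   [distribute | over &]
⇔ (p3 | ~p4) & (p3 | p1) & (p4 | p1) & (p2 | ~p4) & (p2 | p1)   [simplify]

(p3 | ~p4) & (p3 | p1) & (p4 | p1) & (p2 | ~p4) & (p2 | p1)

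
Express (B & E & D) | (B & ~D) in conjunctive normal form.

B & (E | ~D)

(B & E & D) | (B & ~D)
⇔ (B | B) & (B | ~D) & (E | B) & (E | ~D) & (D | B) & (D | ~D)   [distribute | over &]
⇔ B & (E | ~D)   [simplify]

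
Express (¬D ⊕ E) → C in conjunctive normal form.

(¬D ⊕ E) → C
= ¬(¬D ⊕ E) ∨ C   — eliminate →
= ¬((¬D ∨ E) ∧ ¬(¬D ∧ E)) ∨ C   — expand ⊕
= ¬(¬D ∨ E) ∨ ¬¬(¬D ∧ E) ∨ C   — De Morgan
= (¬¬D ∧ ¬E) ∨ ¬¬(¬D ∧ E) ∨ C   — De Morgan
= (D ∧ ¬E) ∨ ¬¬(¬D ∧ E) ∨ C   — double negation
= (D ∧ ¬E) ∨ (¬D ∧ E) ∨ C   — double negation
= (D ∨ ¬D ∨ C) ∧ (D ∨ E ∨ C) ∧ (¬E ∨ ¬D ∨ C) ∧ (¬E ∨ E ∨ C)   — distribute ∨ over ∧
= (D ∨ E ∨ C) ∧ (¬E ∨ ¬D ∨ C)   — simplify

(D ∨ E ∨ C) ∧ (¬E ∨ ¬D ∨ C)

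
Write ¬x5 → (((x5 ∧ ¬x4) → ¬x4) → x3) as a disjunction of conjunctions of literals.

x5 ∨ x3

¬x5 → (((x5 ∧ ¬x4) → ¬x4) → x3)
≡ ¬¬x5 ∨ (((x5 ∧ ¬x4) → ¬x4) → x3)   (eliminate →)
≡ ¬¬x5 ∨ ¬((x5 ∧ ¬x4) → ¬x4) ∨ x3   (eliminate →)
≡ ¬¬x5 ∨ ¬(¬(x5 ∧ ¬x4) ∨ ¬x4) ∨ x3   (eliminate →)
≡ x5 ∨ ¬(¬(x5 ∧ ¬x4) ∨ ¬x4) ∨ x3   (double negation)
≡ x5 ∨ (¬¬(x5 ∧ ¬x4) ∧ ¬¬x4) ∨ x3   (De Morgan)
≡ x5 ∨ (x5 ∧ ¬x4 ∧ ¬¬x4) ∨ x3   (double negation)
≡ x5 ∨ (x5 ∧ ¬x4 ∧ x4) ∨ x3   (double negation)
≡ x5 ∨ x3   (simplify)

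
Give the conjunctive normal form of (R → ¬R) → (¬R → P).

(R → ¬R) → (¬R → P)
⇔ ¬(R → ¬R) ∨ (¬R → P)   [eliminate →]
⇔ ¬(¬R ∨ ¬R) ∨ (¬R → P)   [eliminate →]
⇔ ¬(¬R ∨ ¬R) ∨ ¬¬R ∨ P   [eliminate →]
⇔ (¬¬R ∧ ¬¬R) ∨ ¬¬R ∨ P   [De Morgan]
⇔ (R ∧ ¬¬R) ∨ ¬¬R ∨ P   [double negation]
⇔ (R ∧ R) ∨ ¬¬R ∨ P   [double negation]
⇔ (R ∧ R) ∨ R ∨ P   [double negation]
⇔ (R ∨ R ∨ P) ∧ (R ∨ R ∨ P)   [distribute ∨ over ∧]
⇔ R ∨ P   [simplify]

R ∨ P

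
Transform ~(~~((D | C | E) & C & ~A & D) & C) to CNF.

~(~~((D | C | E) & C & ~A & D) & C)
≡ ~~~((D | C | E) & C & ~A & D) | ~C   [De Morgan]
≡ ~((D | C | E) & C & ~A & D) | ~C   [double negation]
≡ ~(D | C | E) | ~C | ~~A | ~D | ~C   [De Morgan]
≡ (~D & ~C & ~E) | ~C | ~~A | ~D | ~C   [De Morgan]
≡ (~D & ~C & ~E) | ~C | A | ~D | ~C   [double negation]
≡ (~D | ~C | A | ~D | ~C) & (~C | ~C | A | ~D | ~C) & (~E | ~C | A | ~D | ~C)   [distribute | over &]
≡ ~D | ~C | A   [simplify]

~D | ~C | A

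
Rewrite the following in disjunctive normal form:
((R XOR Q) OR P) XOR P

((R XOR Q) OR P) XOR P
= (((R XOR Q) OR P) AND NOT P) OR (NOT ((R XOR Q) OR P) AND P)   [expand XOR]
= (((R AND NOT Q) OR (NOT R AND Q) OR P) AND NOT P) OR (NOT ((R XOR Q) OR P) AND P)   [expand XOR]
= (((R AND NOT Q) OR (NOT R AND Q) OR P) AND NOT P) OR (NOT ((R AND NOT Q) OR (NOT R AND Q) OR P) AND P)   [expand XOR]
= (((R AND NOT Q) OR (NOT R AND Q) OR P) AND NOT P) OR (NOT (R AND NOT Q) AND NOT (NOT R AND Q) AND NOT P AND P)   [De Morgan]
= (((R AND NOT Q) OR (NOT R AND Q) OR P) AND NOT P) OR ((NOT R OR NOT NOT Q) AND NOT (NOT R AND Q) AND NOT P AND P)   [De Morgan]
= (((R AND NOT Q) OR (NOT R AND Q) OR P) AND NOT P) OR ((NOT R OR Q) AND NOT (NOT R AND Q) AND NOT P AND P)   [double negation]
= (((R AND NOT Q) OR (NOT R AND Q) OR P) AND NOT P) OR ((NOT R OR Q) AND (NOT NOT R OR NOT Q) AND NOT P AND P)   [De Morgan]
= (((R AND NOT Q) OR (NOT R AND Q) OR P) AND NOT P) OR ((NOT R OR Q) AND (R OR NOT Q) AND NOT P AND P)   [double negation]
= (R AND NOT Q AND NOT P) OR (NOT R AND Q AND NOT P) OR (P AND NOT P) OR (NOT R AND R AND NOT P AND P) OR (NOT R AND NOT Q AND NOT P AND P) OR (Q AND R AND NOT P AND P) OR (Q AND NOT Q AND NOT P AND P)   [distribute AND over OR]
= (R AND NOT Q AND NOT P) OR (NOT R AND Q AND NOT P)   [simplify]

(R AND NOT Q AND NOT P) OR (NOT R AND Q AND NOT P)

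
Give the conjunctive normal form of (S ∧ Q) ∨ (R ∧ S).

(S ∧ Q) ∨ (R ∧ S)
= (S ∨ R) ∧ (S ∨ S) ∧ (Q ∨ R) ∧ (Q ∨ S)   [distribute ∨ over ∧]
= S ∧ (Q ∨ R)   [simplify]

S ∧ (Q ∨ R)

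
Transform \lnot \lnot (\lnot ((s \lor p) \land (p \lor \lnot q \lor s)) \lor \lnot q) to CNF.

(\lnot s \lor \lnot q) \land (\lnot p \lor \lnot q)

\lnot \lnot (\lnot ((s \lor p) \land (p \lor \lnot q \lor s)) \lor \lnot q)
⇔ \lnot ((s \lor p) \land (p \lor \lnot q \lor s)) \lor \lnot q   — double negation
⇔ \lnot (s \lor p) \lor \lnot (p \lor \lnot q \lor s) \lor \lnot q   — De Morgan
⇔ (\lnot s \land \lnot p) \lor \lnot (p \lor \lnot q \lor s) \lor \lnot q   — De Morgan
⇔ (\lnot s \land \lnot p) \lor (\lnot p \land \lnot \lnot q \land \lnot s) \lor \lnot q   — De Morgan
⇔ (\lnot s \land \lnot p) \lor (\lnot p \land q \land \lnot s) \lor \lnot q   — double negation
⇔ (\lnot s \lor \lnot p \lor \lnot q) \land (\lnot s \lor q \lor \lnot q) \land (\lnot s \lor \lnot s \lor \lnot q) \land (\lnot p \lor \lnot p \lor \lnot q) \land (\lnot p \lor q \lor \lnot q) \land (\lnot p \lor \lnot s \lor \lnot q)   — distribute \lor over \land
⇔ (\lnot s \lor \lnot q) \land (\lnot p \lor \lnot q)   — simplify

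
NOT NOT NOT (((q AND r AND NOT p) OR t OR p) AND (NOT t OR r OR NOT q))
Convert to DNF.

NOT NOT NOT (((q AND r AND NOT p) OR t OR p) AND (NOT t OR r OR NOT q))
≡ NOT (((q AND r AND NOT p) OR t OR p) AND (NOT t OR r OR NOT q))   [double negation]
≡ NOT ((q AND r AND NOT p) OR t OR p) OR NOT (NOT t OR r OR NOT q)   [De Morgan]
≡ (NOT (q AND r AND NOT p) AND NOT t AND NOT p) OR NOT (NOT t OR r OR NOT q)   [De Morgan]
≡ ((NOT q OR NOT r OR NOT NOT p) AND NOT t AND NOT p) OR NOT (NOT t OR r OR NOT q)   [De Morgan]
≡ ((NOT q OR NOT r OR p) AND NOT t AND NOT p) OR NOT (NOT t OR r OR NOT q)   [double negation]
≡ ((NOT q OR NOT r OR p) AND NOT t AND NOT p) OR (NOT NOT t AND NOT r AND NOT NOT q)   [De Morgan]
≡ ((NOT q OR NOT r OR p) AND NOT t AND NOT p) OR (t AND NOT r AND NOT NOT q)   [double negation]
≡ ((NOT q OR NOT r OR p) AND NOT t AND NOT p) OR (t AND NOT r AND q)   [double negation]
≡ (NOT q AND NOT t AND NOT p) OR (NOT r AND NOT t AND NOT p) OR (p AND NOT t AND NOT p) OR (t AND NOT r AND q)   [distribute AND over OR]
≡ (NOT q AND NOT t AND NOT p) OR (NOT r AND NOT t AND NOT p) OR (t AND NOT r AND q)   [simplify]

(NOT q AND NOT t AND NOT p) OR (NOT r AND NOT t AND NOT p) OR (t AND NOT r AND q)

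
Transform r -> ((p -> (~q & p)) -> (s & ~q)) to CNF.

(~r | p | s) & (~r | p | ~q) & (~r | q | ~p | s)

r -> ((p -> (~q & p)) -> (s & ~q))
≡ ~r | ((p -> (~q & p)) -> (s & ~q))   — eliminate ->
≡ ~r | ~(p -> (~q & p)) | (s & ~q)   — eliminate ->
≡ ~r | ~(~p | (~q & p)) | (s & ~q)   — eliminate ->
≡ ~r | (~~p & ~(~q & p)) | (s & ~q)   — De Morgan
≡ ~r | (p & ~(~q & p)) | (s & ~q)   — double negation
≡ ~r | (p & (~~q | ~p)) | (s & ~q)   — De Morgan
≡ ~r | (p & (q | ~p)) | (s & ~q)   — double negation
≡ (~r | p | s) & (~r | p | ~q) & (~r | q | ~p | s) & (~r | q | ~p | ~q)   — distribute | over &
≡ (~r | p | s) & (~r | p | ~q) & (~r | q | ~p | s)   — simplify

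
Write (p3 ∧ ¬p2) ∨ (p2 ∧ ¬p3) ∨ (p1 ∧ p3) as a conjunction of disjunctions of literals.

(p3 ∨ p2) ∧ (¬p2 ∨ ¬p3 ∨ p1)

(p3 ∧ ¬p2) ∨ (p2 ∧ ¬p3) ∨ (p1 ∧ p3)
⇔ (p3 ∨ p2 ∨ p1) ∧ (p3 ∨ p2 ∨ p3) ∧ (p3 ∨ ¬p3 ∨ p1) ∧ (p3 ∨ ¬p3 ∨ p3) ∧ (¬p2 ∨ p2 ∨ p1) ∧ (¬p2 ∨ p2 ∨ p3) ∧ (¬p2 ∨ ¬p3 ∨ p1) ∧ (¬p2 ∨ ¬p3 ∨ p3)   [distribute ∨ over ∧]
⇔ (p3 ∨ p2) ∧ (¬p2 ∨ ¬p3 ∨ p1)   [simplify]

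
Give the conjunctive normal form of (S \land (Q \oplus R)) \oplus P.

(S \land (Q \oplus R)) \oplus P
≡ ((S \land (Q \oplus R)) \lor P) \land \lnot (S \land (Q \oplus R) \land P)   — expand \oplus
≡ ((S \land (Q \lor R) \land \lnot (Q \land R)) \lor P) \land \lnot (S \land (Q \oplus R) \land P)   — expand \oplus
≡ ((S \land (Q \lor R) \land \lnot (Q \land R)) \lor P) \land \lnot (S \land (Q \lor R) \land \lnot (Q \land R) \land P)   — expand \oplus
≡ ((S \land (Q \lor R) \land (\lnot Q \lor \lnot R)) \lor P) \land \lnot (S \land (Q \lor R) \land \lnot (Q \land R) \land P)   — De Morgan
≡ ((S \land (Q \lor R) \land (\lnot Q \lor \lnot R)) \lor P) \land (\lnot S \lor \lnot (Q \lor R) \lor \lnot \lnot (Q \land R) \lor \lnot P)   — De Morgan
≡ ((S \land (Q \lor R) \land (\lnot Q \lor \lnot R)) \lor P) \land (\lnot S \lor (\lnot Q \land \lnot R) \lor \lnot \lnot (Q \land R) \lor \lnot P)   — De Morgan
≡ ((S \land (Q \lor R) \land (\lnot Q \lor \lnot R)) \lor P) \land (\lnot S \lor (\lnot Q \land \lnot R) \lor (Q \land R) \lor \lnot P)   — double negation
≡ (S \lor P) \land (Q \lor R \lor P) \land (\lnot Q \lor \lnot R \lor P) \land (\lnot S \lor \lnot Q \lor Q \lor \lnot P) \land (\lnot S \lor \lnot Q \lor R \lor \lnot P) \land (\lnot S \lor \lnot R \lor Q \lor \lnot P) \land (\lnot S \lor \lnot R \lor R \lor \lnot P)   — distribute \lor over \land
≡ (S \lor P) \land (Q \lor R \lor P) \land (\lnot Q \lor \lnot R \lor P) \land (\lnot S \lor \lnot Q \lor R \lor \lnot P) \land (\lnot S \lor \lnot R \lor Q \lor \lnot P)   — simplify

(S \lor P) \land (Q \lor R \lor P) \land (\lnot Q \lor \lnot R \lor P) \land (\lnot S \lor \lnot Q \lor R \lor \lnot P) \land (\lnot S \lor \lnot R \lor Q \lor \lnot P)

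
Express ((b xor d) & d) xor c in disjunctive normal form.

(~b & d & ~c) | (d & b & c) | (~d & c)

((b xor d) & d) xor c
≡ ((b xor d) & d & ~c) | (~((b xor d) & d) & c)   [expand xor]
≡ (((b & ~d) | (~b & d)) & d & ~c) | (~((b xor d) & d) & c)   [expand xor]
≡ (((b & ~d) | (~b & d)) & d & ~c) | (~(((b & ~d) | (~b & d)) & d) & c)   [expand xor]
≡ (((b & ~d) | (~b & d)) & d & ~c) | ((~((b & ~d) | (~b & d)) | ~d) & c)   [De Morgan]
≡ (((b & ~d) | (~b & d)) & d & ~c) | (((~(b & ~d) & ~(~b & d)) | ~d) & c)   [De Morgan]
≡ (((b & ~d) | (~b & d)) & d & ~c) | ((((~b | ~~d) & ~(~b & d)) | ~d) & c)   [De Morgan]
≡ (((b & ~d) | (~b & d)) & d & ~c) | ((((~b | d) & ~(~b & d)) | ~d) & c)   [double negation]
≡ (((b & ~d) | (~b & d)) & d & ~c) | ((((~b | d) & (~~b | ~d)) | ~d) & c)   [De Morgan]
≡ (((b & ~d) | (~b & d)) & d & ~c) | ((((~b | d) & (b | ~d)) | ~d) & c)   [double negation]
≡ (b & ~d & d & ~c) | (~b & d & d & ~c) | (~b & b & c) | (~b & ~d & c) | (d & b & c) | (d & ~d & c) | (~d & c)   [distribute & over |]
≡ (~b & d & ~c) | (d & b & c) | (~d & c)   [simplify]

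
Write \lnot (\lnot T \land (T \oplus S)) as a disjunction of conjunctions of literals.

T \lor \lnot T \land \lnot S

\lnot (\lnot T \land (T \oplus S))
≡ \lnot (\lnot T \land (T \land \lnot S \lor \lnot T \land S))   [expand \oplus]
≡ \lnot \lnot T \lor \lnot (T \land \lnot S \lor \lnot T \land S)   [De Morgan]
≡ T \lor \lnot (T \land \lnot S \lor \lnot T \land S)   [double negation]
≡ T \lor \lnot (T \land \lnot S) \land \lnot (\lnot T \land S)   [De Morgan]
≡ T \lor (\lnot T \lor \lnot \lnot S) \land \lnot (\lnot T \land S)   [De Morgan]
≡ T \lor (\lnot T \lor S) \land \lnot (\lnot T \land S)   [double negation]
≡ T \lor (\lnot T \lor S) \land (\lnot \lnot T \lor \lnot S)   [De Morgan]
≡ T \lor (\lnot T \lor S) \land (T \lor \lnot S)   [double negation]
≡ T \lor \lnot T \land T \lor \lnot T \land \lnot S \lor S \land T \lor S \land \lnot S   [distribute \land over \lor]
≡ T \lor \lnot T \land \lnot S   [simplify]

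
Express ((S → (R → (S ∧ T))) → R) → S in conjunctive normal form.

¬R ∨ S

((S → (R → (S ∧ T))) → R) → S
⇔ ¬((S → (R → (S ∧ T))) → R) ∨ S   [eliminate →]
⇔ ¬(¬(S → (R → (S ∧ T))) ∨ R) ∨ S   [eliminate →]
⇔ ¬(¬(¬S ∨ (R → (S ∧ T))) ∨ R) ∨ S   [eliminate →]
⇔ ¬(¬(¬S ∨ ¬R ∨ (S ∧ T)) ∨ R) ∨ S   [eliminate →]
⇔ (¬¬(¬S ∨ ¬R ∨ (S ∧ T)) ∧ ¬R) ∨ S   [De Morgan]
⇔ ((¬S ∨ ¬R ∨ (S ∧ T)) ∧ ¬R) ∨ S   [double negation]
⇔ (¬S ∨ ¬R ∨ S ∨ S) ∧ (¬S ∨ ¬R ∨ T ∨ S) ∧ (¬R ∨ S)   [distribute ∨ over ∧]
⇔ ¬R ∨ S   [simplify]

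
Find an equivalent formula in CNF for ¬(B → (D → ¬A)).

B ∧ D ∧ A

¬(B → (D → ¬A))
≡ ¬(¬B ∨ (D → ¬A))   (eliminate →)
≡ ¬(¬B ∨ ¬D ∨ ¬A)   (eliminate →)
≡ ¬¬B ∧ ¬¬D ∧ ¬¬A   (De Morgan)
≡ B ∧ ¬¬D ∧ ¬¬A   (double negation)
≡ B ∧ D ∧ ¬¬A   (double negation)
≡ B ∧ D ∧ A   (double negation)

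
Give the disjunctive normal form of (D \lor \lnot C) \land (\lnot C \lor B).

D \land B \lor \lnot C

(D \lor \lnot C) \land (\lnot C \lor B)
= D \land \lnot C \lor D \land B \lor \lnot C \land \lnot C \lor \lnot C \land B   — distribute \land over \lor
= D \land B \lor \lnot C   — simplify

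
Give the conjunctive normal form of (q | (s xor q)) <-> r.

(q | (s xor q)) <-> r
= ((q | (s xor q)) -> r) & (r -> (q | (s xor q)))   [eliminate <->]
= (~(q | (s xor q)) | r) & (r -> (q | (s xor q)))   [eliminate ->]
= (~(q | ((s | q) & ~(s & q))) | r) & (r -> (q | (s xor q)))   [expand xor]
= (~(q | ((s | q) & ~(s & q))) | r) & (~r | q | (s xor q))   [eliminate ->]
= (~(q | ((s | q) & ~(s & q))) | r) & (~r | q | ((s | q) & ~(s & q)))   [expand xor]
= ((~q & ~((s | q) & ~(s & q))) | r) & (~r | q | ((s | q) & ~(s & q)))   [De Morgan]
= ((~q & (~(s | q) | ~~(s & q))) | r) & (~r | q | ((s | q) & ~(s & q)))   [De Morgan]
= ((~q & ((~s & ~q) | ~~(s & q))) | r) & (~r | q | ((s | q) & ~(s & q)))   [De Morgan]
= ((~q & ((~s & ~q) | (s & q))) | r) & (~r | q | ((s | q) & ~(s & q)))   [double negation]
= ((~q & ((~s & ~q) | (s & q))) | r) & (~r | q | ((s | q) & (~s | ~q)))   [De Morgan]
= (~q | r) & (~s | s | r) & (~s | q | r) & (~q | s | r) & (~q | q | r) & (~r | q | s | q) & (~r | q | ~s | ~q)   [distribute | over &]
= (~q | r) & (~s | q | r) & (~r | q | s)   [simplify]

(~q | r) & (~s | q | r) & (~r | q | s)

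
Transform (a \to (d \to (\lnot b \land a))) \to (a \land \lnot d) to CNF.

a \land (b \lor \lnot a \lor \lnot d)

(a \to (d \to (\lnot b \land a))) \to (a \land \lnot d)
= \lnot (a \to (d \to (\lnot b \land a))) \lor (a \land \lnot d)   [eliminate \to]
= \lnot (\lnot a \lor (d \to (\lnot b \land a))) \lor (a \land \lnot d)   [eliminate \to]
= \lnot (\lnot a \lor \lnot d \lor (\lnot b \land a)) \lor (a \land \lnot d)   [eliminate \to]
= (\lnot \lnot a \land \lnot \lnot d \land \lnot (\lnot b \land a)) \lor (a \land \lnot d)   [De Morgan]
= (a \land \lnot \lnot d \land \lnot (\lnot b \land a)) \lor (a \land \lnot d)   [double negation]
= (a \land d \land \lnot (\lnot b \land a)) \lor (a \land \lnot d)   [double negation]
= (a \land d \land (\lnot \lnot b \lor \lnot a)) \lor (a \land \lnot d)   [De Morgan]
= (a \land d \land (b \lor \lnot a)) \lor (a \land \lnot d)   [double negation]
= (a \lor a) \land (a \lor \lnot d) \land (d \lor a) \land (d \lor \lnot d) \land (b \lor \lnot a \lor a) \land (b \lor \lnot a \lor \lnot d)   [distribute \lor over \land]
= a \land (b \lor \lnot a \lor \lnot d)   [simplify]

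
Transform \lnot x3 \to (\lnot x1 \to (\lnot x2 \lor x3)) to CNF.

x3 \lor x1 \lor \lnot x2

\lnot x3 \to (\lnot x1 \to (\lnot x2 \lor x3))
= \lnot \lnot x3 \lor (\lnot x1 \to (\lnot x2 \lor x3))   — eliminate \to
= \lnot \lnot x3 \lor \lnot \lnot x1 \lor \lnot x2 \lor x3   — eliminate \to
= x3 \lor \lnot \lnot x1 \lor \lnot x2 \lor x3   — double negation
= x3 \lor x1 \lor \lnot x2 \lor x3   — double negation
= x3 \lor x1 \lor \lnot x2   — simplify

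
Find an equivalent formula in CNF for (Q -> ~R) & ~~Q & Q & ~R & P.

(Q -> ~R) & ~~Q & Q & ~R & P
⇔ (~Q | ~R) & ~~Q & Q & ~R & P
⇔ (~Q | ~R) & Q & Q & ~R & P
⇔ Q & ~R & P

Q & ~R & P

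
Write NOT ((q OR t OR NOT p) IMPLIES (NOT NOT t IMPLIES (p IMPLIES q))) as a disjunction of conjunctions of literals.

NOT ((q OR t OR NOT p) IMPLIES (NOT NOT t IMPLIES (p IMPLIES q)))
≡ NOT (NOT (q OR t OR NOT p) OR (NOT NOT t IMPLIES (p IMPLIES q)))
≡ NOT (NOT (q OR t OR NOT p) OR NOT NOT NOT t OR (p IMPLIES q))
≡ NOT (NOT (q OR t OR NOT p) OR NOT NOT NOT t OR NOT p OR q)
≡ NOT NOT (q OR t OR NOT p) AND NOT NOT NOT NOT t AND NOT NOT p AND NOT q
≡ (q OR t OR NOT p) AND NOT NOT NOT NOT t AND NOT NOT p AND NOT q
≡ (q OR t OR NOT p) AND NOT NOT t AND NOT NOT p AND NOT q
≡ (q OR t OR NOT p) AND t AND NOT NOT p AND NOT q
≡ (q OR t OR NOT p) AND t AND p AND NOT q
≡ (q AND t AND p AND NOT q) OR (t AND t AND p AND NOT q) OR (NOT p AND t AND p AND NOT q)
≡ t AND p AND NOT q

t AND p AND NOT q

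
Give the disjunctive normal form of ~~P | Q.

~~P | Q
⇔ P | Q   [double negation]

P | Q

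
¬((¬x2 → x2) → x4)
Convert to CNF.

¬((¬x2 → x2) → x4)
⇔ ¬(¬(¬x2 → x2) ∨ x4)   [eliminate →]
⇔ ¬(¬(¬¬x2 ∨ x2) ∨ x4)   [eliminate →]
⇔ ¬¬(¬¬x2 ∨ x2) ∧ ¬x4   [De Morgan]
⇔ (¬¬x2 ∨ x2) ∧ ¬x4   [double negation]
⇔ (x2 ∨ x2) ∧ ¬x4   [double negation]
⇔ x2 ∧ ¬x4   [simplify]

x2 ∧ ¬x4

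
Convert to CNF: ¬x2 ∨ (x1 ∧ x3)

(¬x2 ∨ x1) ∧ (¬x2 ∨ x3)

¬x2 ∨ (x1 ∧ x3)
= (¬x2 ∨ x1) ∧ (¬x2 ∨ x3)   [distribute ∨ over ∧]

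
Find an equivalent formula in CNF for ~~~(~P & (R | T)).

(P | ~R) & (P | ~T)

~~~(~P & (R | T))
≡ ~(~P & (R | T))
≡ ~~P | ~(R | T)
≡ P | ~(R | T)
≡ P | (~R & ~T)
≡ (P | ~R) & (P | ~T)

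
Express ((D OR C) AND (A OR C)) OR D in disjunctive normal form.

C OR D

((D OR C) AND (A OR C)) OR D
≡ (D AND A) OR (D AND C) OR (C AND A) OR (C AND C) OR D   [distribute AND over OR]
≡ C OR D   [simplify]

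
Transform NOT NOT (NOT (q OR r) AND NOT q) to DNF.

NOT NOT (NOT (q OR r) AND NOT q)
⇔ NOT (q OR r) AND NOT q
⇔ NOT q AND NOT r AND NOT q
⇔ NOT q AND NOT r

NOT q AND NOT r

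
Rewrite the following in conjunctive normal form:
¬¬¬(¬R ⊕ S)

¬¬¬(¬R ⊕ S)
⇔ ¬¬¬((¬R ∨ S) ∧ ¬(¬R ∧ S))   [expand ⊕]
⇔ ¬((¬R ∨ S) ∧ ¬(¬R ∧ S))   [double negation]
⇔ ¬(¬R ∨ S) ∨ ¬¬(¬R ∧ S)   [De Morgan]
⇔ (¬¬R ∧ ¬S) ∨ ¬¬(¬R ∧ S)   [De Morgan]
⇔ (R ∧ ¬S) ∨ ¬¬(¬R ∧ S)   [double negation]
⇔ (R ∧ ¬S) ∨ (¬R ∧ S)   [double negation]
⇔ (R ∨ ¬R) ∧ (R ∨ S) ∧ (¬S ∨ ¬R) ∧ (¬S ∨ S)   [distribute ∨ over ∧]
⇔ (R ∨ S) ∧ (¬S ∨ ¬R)   [simplify]

(R ∨ S) ∧ (¬S ∨ ¬R)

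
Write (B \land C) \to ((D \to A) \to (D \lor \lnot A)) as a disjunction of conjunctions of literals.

(B \land C) \to ((D \to A) \to (D \lor \lnot A))
≡ \lnot (B \land C) \lor ((D \to A) \to (D \lor \lnot A))   [eliminate \to]
≡ \lnot (B \land C) \lor \lnot (D \to A) \lor D \lor \lnot A   [eliminate \to]
≡ \lnot (B \land C) \lor \lnot (\lnot D \lor A) \lor D \lor \lnot A   [eliminate \to]
≡ \lnot B \lor \lnot C \lor \lnot (\lnot D \lor A) \lor D \lor \lnot A   [De Morgan]
≡ \lnot B \lor \lnot C \lor (\lnot \lnot D \land \lnot A) \lor D \lor \lnot A   [De Morgan]
≡ \lnot B \lor \lnot C \lor (D \land \lnot A) \lor D \lor \lnot A   [double negation]
≡ \lnot B \lor \lnot C \lor D \lor \lnot A   [simplify]

\lnot B \lor \lnot C \lor D \lor \lnot A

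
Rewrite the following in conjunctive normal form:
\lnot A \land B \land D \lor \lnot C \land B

\lnot A \land B \land D \lor \lnot C \land B
≡ (\lnot A \lor \lnot C) \land (\lnot A \lor B) \land (B \lor \lnot C) \land (B \lor B) \land (D \lor \lnot C) \land (D \lor B)   — distribute \lor over \land
≡ (\lnot A \lor \lnot C) \land B \land (D \lor \lnot C)   — simplify

(\lnot A \lor \lnot C) \land B \land (D \lor \lnot C)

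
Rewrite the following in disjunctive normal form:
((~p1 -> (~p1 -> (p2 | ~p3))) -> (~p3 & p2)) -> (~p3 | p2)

(p1 & p3) | (p1 & ~p2) | ~p3 | p2

((~p1 -> (~p1 -> (p2 | ~p3))) -> (~p3 & p2)) -> (~p3 | p2)
= ~((~p1 -> (~p1 -> (p2 | ~p3))) -> (~p3 & p2)) | ~p3 | p2   [eliminate ->]
= ~(~(~p1 -> (~p1 -> (p2 | ~p3))) | (~p3 & p2)) | ~p3 | p2   [eliminate ->]
= ~(~(~~p1 | (~p1 -> (p2 | ~p3))) | (~p3 & p2)) | ~p3 | p2   [eliminate ->]
= ~(~(~~p1 | ~~p1 | p2 | ~p3) | (~p3 & p2)) | ~p3 | p2   [eliminate ->]
= (~~(~~p1 | ~~p1 | p2 | ~p3) & ~(~p3 & p2)) | ~p3 | p2   [De Morgan]
= ((~~p1 | ~~p1 | p2 | ~p3) & ~(~p3 & p2)) | ~p3 | p2   [double negation]
= ((p1 | ~~p1 | p2 | ~p3) & ~(~p3 & p2)) | ~p3 | p2   [double negation]
= ((p1 | p1 | p2 | ~p3) & ~(~p3 & p2)) | ~p3 | p2   [double negation]
= ((p1 | p1 | p2 | ~p3) & (~~p3 | ~p2)) | ~p3 | p2   [De Morgan]
= ((p1 | p1 | p2 | ~p3) & (p3 | ~p2)) | ~p3 | p2   [double negation]
= (p1 & p3) | (p1 & ~p2) | (p1 & p3) | (p1 & ~p2) | (p2 & p3) | (p2 & ~p2) | (~p3 & p3) | (~p3 & ~p2) | ~p3 | p2   [distribute & over |]
= (p1 & p3) | (p1 & ~p2) | ~p3 | p2   [simplify]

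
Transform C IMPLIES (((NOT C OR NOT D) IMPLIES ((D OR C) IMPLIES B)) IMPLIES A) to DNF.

NOT C OR (NOT D AND C AND NOT B) OR A

C IMPLIES (((NOT C OR NOT D) IMPLIES ((D OR C) IMPLIES B)) IMPLIES A)
≡ NOT C OR (((NOT C OR NOT D) IMPLIES ((D OR C) IMPLIES B)) IMPLIES A)
≡ NOT C OR NOT ((NOT C OR NOT D) IMPLIES ((D OR C) IMPLIES B)) OR A
≡ NOT C OR NOT (NOT (NOT C OR NOT D) OR ((D OR C) IMPLIES B)) OR A
≡ NOT C OR NOT (NOT (NOT C OR NOT D) OR NOT (D OR C) OR B) OR A
≡ NOT C OR (NOT NOT (NOT C OR NOT D) AND NOT NOT (D OR C) AND NOT B) OR A
≡ NOT C OR ((NOT C OR NOT D) AND NOT NOT (D OR C) AND NOT B) OR A
≡ NOT C OR ((NOT C OR NOT D) AND (D OR C) AND NOT B) OR A
≡ NOT C OR (NOT C AND D AND NOT B) OR (NOT C AND C AND NOT B) OR (NOT D AND D AND NOT B) OR (NOT D AND C AND NOT B) OR A
≡ NOT C OR (NOT D AND C AND NOT B) OR A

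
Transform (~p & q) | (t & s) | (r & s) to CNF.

(~p & q) | (t & s) | (r & s)
≡ (~p | t | r) & (~p | t | s) & (~p | s | r) & (~p | s | s) & (q | t | r) & (q | t | s) & (q | s | r) & (q | s | s)   — distribute | over &
≡ (~p | t | r) & (~p | s) & (q | t | r) & (q | s)   — simplify

(~p | t | r) & (~p | s) & (q | t | r) & (q | s)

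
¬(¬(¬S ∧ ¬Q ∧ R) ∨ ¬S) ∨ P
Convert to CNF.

¬(¬(¬S ∧ ¬Q ∧ R) ∨ ¬S) ∨ P
= ¬¬(¬S ∧ ¬Q ∧ R) ∧ ¬¬S ∨ P   [De Morgan]
= ¬S ∧ ¬Q ∧ R ∧ ¬¬S ∨ P   [double negation]
= ¬S ∧ ¬Q ∧ R ∧ S ∨ P   [double negation]
= (¬S ∨ P) ∧ (¬Q ∨ P) ∧ (R ∨ P) ∧ (S ∨ P)   [distribute ∨ over ∧]

(¬S ∨ P) ∧ (¬Q ∨ P) ∧ (R ∨ P) ∧ (S ∨ P)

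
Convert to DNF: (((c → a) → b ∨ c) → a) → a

(((c → a) → b ∨ c) → a) → a
≡ ¬(((c → a) → b ∨ c) → a) ∨ a
≡ ¬(¬((c → a) → b ∨ c) ∨ a) ∨ a
≡ ¬(¬(¬(c → a) ∨ b ∨ c) ∨ a) ∨ a
≡ ¬(¬(¬(¬c ∨ a) ∨ b ∨ c) ∨ a) ∨ a
≡ ¬¬(¬(¬c ∨ a) ∨ b ∨ c) ∧ ¬a ∨ a
≡ (¬(¬c ∨ a) ∨ b ∨ c) ∧ ¬a ∨ a
≡ (¬¬c ∧ ¬a ∨ b ∨ c) ∧ ¬a ∨ a
≡ (c ∧ ¬a ∨ b ∨ c) ∧ ¬a ∨ a
≡ c ∧ ¬a ∧ ¬a ∨ b ∧ ¬a ∨ c ∧ ¬a ∨ a
≡ c ∧ ¬a ∨ b ∧ ¬a ∨ a

c ∧ ¬a ∨ b ∧ ¬a ∨ a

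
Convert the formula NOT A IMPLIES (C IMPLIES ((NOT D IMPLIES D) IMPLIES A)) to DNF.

NOT A IMPLIES (C IMPLIES ((NOT D IMPLIES D) IMPLIES A))
= NOT NOT A OR (C IMPLIES ((NOT D IMPLIES D) IMPLIES A))   [eliminate IMPLIES]
= NOT NOT A OR NOT C OR ((NOT D IMPLIES D) IMPLIES A)   [eliminate IMPLIES]
= NOT NOT A OR NOT C OR NOT (NOT D IMPLIES D) OR A   [eliminate IMPLIES]
= NOT NOT A OR NOT C OR NOT (NOT NOT D OR D) OR A   [eliminate IMPLIES]
= A OR NOT C OR NOT (NOT NOT D OR D) OR A   [double negation]
= A OR NOT C OR (NOT NOT NOT D AND NOT D) OR A   [De Morgan]
= A OR NOT C OR (NOT D AND NOT D) OR A   [double negation]
= A OR NOT C OR NOT D   [simplify]

A OR NOT C OR NOT D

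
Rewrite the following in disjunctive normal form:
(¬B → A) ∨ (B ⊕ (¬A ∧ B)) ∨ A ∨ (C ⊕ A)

B ∨ A ∨ (C ∧ ¬A)

(¬B → A) ∨ (B ⊕ (¬A ∧ B)) ∨ A ∨ (C ⊕ A)
⇔ ¬¬B ∨ A ∨ (B ⊕ (¬A ∧ B)) ∨ A ∨ (C ⊕ A)   (eliminate →)
⇔ ¬¬B ∨ A ∨ (B ∧ ¬(¬A ∧ B)) ∨ (¬B ∧ ¬A ∧ B) ∨ A ∨ (C ⊕ A)   (expand ⊕)
⇔ ¬¬B ∨ A ∨ (B ∧ ¬(¬A ∧ B)) ∨ (¬B ∧ ¬A ∧ B) ∨ A ∨ (C ∧ ¬A) ∨ (¬C ∧ A)   (expand ⊕)
⇔ B ∨ A ∨ (B ∧ ¬(¬A ∧ B)) ∨ (¬B ∧ ¬A ∧ B) ∨ A ∨ (C ∧ ¬A) ∨ (¬C ∧ A)   (double negation)
⇔ B ∨ A ∨ (B ∧ (¬¬A ∨ ¬B)) ∨ (¬B ∧ ¬A ∧ B) ∨ A ∨ (C ∧ ¬A) ∨ (¬C ∧ A)   (De Morgan)
⇔ B ∨ A ∨ (B ∧ (A ∨ ¬B)) ∨ (¬B ∧ ¬A ∧ B) ∨ A ∨ (C ∧ ¬A) ∨ (¬C ∧ A)   (double negation)
⇔ B ∨ A ∨ (B ∧ A) ∨ (B ∧ ¬B) ∨ (¬B ∧ ¬A ∧ B) ∨ A ∨ (C ∧ ¬A) ∨ (¬C ∧ A)   (distribute ∧ over ∨)
⇔ B ∨ A ∨ (C ∧ ¬A)   (simplify)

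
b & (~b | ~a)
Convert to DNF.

b & ~a

b & (~b | ~a)
≡ (b & ~b) | (b & ~a)   [distribute & over |]
≡ b & ~a   [simplify]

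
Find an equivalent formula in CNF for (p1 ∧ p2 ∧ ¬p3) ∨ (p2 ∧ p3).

(p1 ∧ p2 ∧ ¬p3) ∨ (p2 ∧ p3)
⇔ (p1 ∨ p2) ∧ (p1 ∨ p3) ∧ (p2 ∨ p2) ∧ (p2 ∨ p3) ∧ (¬p3 ∨ p2) ∧ (¬p3 ∨ p3)   (distribute ∨ over ∧)
⇔ (p1 ∨ p3) ∧ p2   (simplify)

(p1 ∨ p3) ∧ p2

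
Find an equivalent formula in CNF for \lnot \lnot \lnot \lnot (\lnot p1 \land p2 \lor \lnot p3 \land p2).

\lnot \lnot \lnot \lnot (\lnot p1 \land p2 \lor \lnot p3 \land p2)
⇔ \lnot \lnot (\lnot p1 \land p2 \lor \lnot p3 \land p2)   [double negation]
⇔ \lnot p1 \land p2 \lor \lnot p3 \land p2   [double negation]
⇔ (\lnot p1 \lor \lnot p3) \land (\lnot p1 \lor p2) \land (p2 \lor \lnot p3) \land (p2 \lor p2)   [distribute \lor over \land]
⇔ (\lnot p1 \lor \lnot p3) \land p2   [simplify]

(\lnot p1 \lor \lnot p3) \land p2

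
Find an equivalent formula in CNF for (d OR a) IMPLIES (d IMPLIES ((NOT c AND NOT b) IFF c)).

(d OR a) IMPLIES (d IMPLIES ((NOT c AND NOT b) IFF c))
≡ NOT (d OR a) OR (d IMPLIES ((NOT c AND NOT b) IFF c))   (eliminate IMPLIES)
≡ NOT (d OR a) OR NOT d OR ((NOT c AND NOT b) IFF c)   (eliminate IMPLIES)
≡ NOT (d OR a) OR NOT d OR (((NOT c AND NOT b) IMPLIES c) AND (c IMPLIES (NOT c AND NOT b)))   (eliminate IFF)
≡ NOT (d OR a) OR NOT d OR ((NOT (NOT c AND NOT b) OR c) AND (c IMPLIES (NOT c AND NOT b)))   (eliminate IMPLIES)
≡ NOT (d OR a) OR NOT d OR ((NOT (NOT c AND NOT b) OR c) AND (NOT c OR (NOT c AND NOT b)))   (eliminate IMPLIES)
≡ (NOT d AND NOT a) OR NOT d OR ((NOT (NOT c AND NOT b) OR c) AND (NOT c OR (NOT c AND NOT b)))   (De Morgan)
≡ (NOT d AND NOT a) OR NOT d OR ((NOT NOT c OR NOT NOT b OR c) AND (NOT c OR (NOT c AND NOT b)))   (De Morgan)
≡ (NOT d AND NOT a) OR NOT d OR ((c OR NOT NOT b OR c) AND (NOT c OR (NOT c AND NOT b)))   (double negation)
≡ (NOT d AND NOT a) OR NOT d OR ((c OR b OR c) AND (NOT c OR (NOT c AND NOT b)))   (double negation)
≡ (NOT d OR NOT d OR c OR b OR c) AND (NOT d OR NOT d OR NOT c OR NOT c) AND (NOT d OR NOT d OR NOT c OR NOT b) AND (NOT a OR NOT d OR c OR b OR c) AND (NOT a OR NOT d OR NOT c OR NOT c) AND (NOT a OR NOT d OR NOT c OR NOT b)   (distribute OR over AND)
≡ (NOT d OR c OR b) AND (NOT d OR NOT c)   (simplify)

(NOT d OR c OR b) AND (NOT d OR NOT c)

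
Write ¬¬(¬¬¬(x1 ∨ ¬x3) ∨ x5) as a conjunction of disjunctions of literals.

¬¬(¬¬¬(x1 ∨ ¬x3) ∨ x5)
⇔ ¬¬¬(x1 ∨ ¬x3) ∨ x5   [double negation]
⇔ ¬(x1 ∨ ¬x3) ∨ x5   [double negation]
⇔ (¬x1 ∧ ¬¬x3) ∨ x5   [De Morgan]
⇔ (¬x1 ∧ x3) ∨ x5   [double negation]
⇔ (¬x1 ∨ x5) ∧ (x3 ∨ x5)   [distribute ∨ over ∧]

(¬x1 ∨ x5) ∧ (x3 ∨ x5)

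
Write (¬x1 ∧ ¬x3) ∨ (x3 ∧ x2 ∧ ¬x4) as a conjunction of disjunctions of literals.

(¬x1 ∧ ¬x3) ∨ (x3 ∧ x2 ∧ ¬x4)
≡ (¬x1 ∨ x3) ∧ (¬x1 ∨ x2) ∧ (¬x1 ∨ ¬x4) ∧ (¬x3 ∨ x3) ∧ (¬x3 ∨ x2) ∧ (¬x3 ∨ ¬x4)   [distribute ∨ over ∧]
≡ (¬x1 ∨ x3) ∧ (¬x1 ∨ x2) ∧ (¬x1 ∨ ¬x4) ∧ (¬x3 ∨ x2) ∧ (¬x3 ∨ ¬x4)   [simplify]

(¬x1 ∨ x3) ∧ (¬x1 ∨ x2) ∧ (¬x1 ∨ ¬x4) ∧ (¬x3 ∨ x2) ∧ (¬x3 ∨ ¬x4)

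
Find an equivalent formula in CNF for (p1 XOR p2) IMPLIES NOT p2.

NOT p2 OR p1

(p1 XOR p2) IMPLIES NOT p2
≡ NOT (p1 XOR p2) OR NOT p2   [eliminate IMPLIES]
≡ NOT ((p1 OR p2) AND NOT (p1 AND p2)) OR NOT p2   [expand XOR]
≡ NOT (p1 OR p2) OR NOT NOT (p1 AND p2) OR NOT p2   [De Morgan]
≡ (NOT p1 AND NOT p2) OR NOT NOT (p1 AND p2) OR NOT p2   [De Morgan]
≡ (NOT p1 AND NOT p2) OR (p1 AND p2) OR NOT p2   [double negation]
≡ (NOT p1 OR p1 OR NOT p2) AND (NOT p1 OR p2 OR NOT p2) AND (NOT p2 OR p1 OR NOT p2) AND (NOT p2 OR p2 OR NOT p2)   [distribute OR over AND]
≡ NOT p2 OR p1   [simplify]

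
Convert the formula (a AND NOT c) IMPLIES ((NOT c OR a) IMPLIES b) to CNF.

(a AND NOT c) IMPLIES ((NOT c OR a) IMPLIES b)
≡ NOT (a AND NOT c) OR ((NOT c OR a) IMPLIES b)   [eliminate IMPLIES]
≡ NOT (a AND NOT c) OR NOT (NOT c OR a) OR b   [eliminate IMPLIES]
≡ NOT a OR NOT NOT c OR NOT (NOT c OR a) OR b   [De Morgan]
≡ NOT a OR c OR NOT (NOT c OR a) OR b   [double negation]
≡ NOT a OR c OR (NOT NOT c AND NOT a) OR b   [De Morgan]
≡ NOT a OR c OR (c AND NOT a) OR b   [double negation]
≡ (NOT a OR c OR c OR b) AND (NOT a OR c OR NOT a OR b)   [distribute OR over AND]
≡ NOT a OR c OR b   [simplify]

NOT a OR c OR b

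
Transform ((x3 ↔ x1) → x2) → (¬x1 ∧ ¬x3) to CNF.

(¬x3 ∨ x1) ∧ (¬x1 ∨ x3) ∧ (¬x2 ∨ ¬x1) ∧ (¬x2 ∨ ¬x3)

((x3 ↔ x1) → x2) → (¬x1 ∧ ¬x3)
≡ ¬((x3 ↔ x1) → x2) ∨ (¬x1 ∧ ¬x3)   (eliminate →)
≡ ¬(¬(x3 ↔ x1) ∨ x2) ∨ (¬x1 ∧ ¬x3)   (eliminate →)
≡ ¬(¬((x3 → x1) ∧ (x1 → x3)) ∨ x2) ∨ (¬x1 ∧ ¬x3)   (eliminate ↔)
≡ ¬(¬((¬x3 ∨ x1) ∧ (x1 → x3)) ∨ x2) ∨ (¬x1 ∧ ¬x3)   (eliminate →)
≡ ¬(¬((¬x3 ∨ x1) ∧ (¬x1 ∨ x3)) ∨ x2) ∨ (¬x1 ∧ ¬x3)   (eliminate →)
≡ (¬¬((¬x3 ∨ x1) ∧ (¬x1 ∨ x3)) ∧ ¬x2) ∨ (¬x1 ∧ ¬x3)   (De Morgan)
≡ ((¬x3 ∨ x1) ∧ (¬x1 ∨ x3) ∧ ¬x2) ∨ (¬x1 ∧ ¬x3)   (double negation)
≡ (¬x3 ∨ x1 ∨ ¬x1) ∧ (¬x3 ∨ x1 ∨ ¬x3) ∧ (¬x1 ∨ x3 ∨ ¬x1) ∧ (¬x1 ∨ x3 ∨ ¬x3) ∧ (¬x2 ∨ ¬x1) ∧ (¬x2 ∨ ¬x3)   (distribute ∨ over ∧)
≡ (¬x3 ∨ x1) ∧ (¬x1 ∨ x3) ∧ (¬x2 ∨ ¬x1) ∧ (¬x2 ∨ ¬x3)   (simplify)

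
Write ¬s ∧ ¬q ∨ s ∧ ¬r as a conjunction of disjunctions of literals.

¬s ∧ ¬q ∨ s ∧ ¬r
⇔ (¬s ∨ s) ∧ (¬s ∨ ¬r) ∧ (¬q ∨ s) ∧ (¬q ∨ ¬r)
⇔ (¬s ∨ ¬r) ∧ (¬q ∨ s) ∧ (¬q ∨ ¬r)

(¬s ∨ ¬r) ∧ (¬q ∨ s) ∧ (¬q ∨ ¬r)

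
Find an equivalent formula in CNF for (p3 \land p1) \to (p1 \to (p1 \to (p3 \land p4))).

(p3 \land p1) \to (p1 \to (p1 \to (p3 \land p4)))
= \lnot (p3 \land p1) \lor (p1 \to (p1 \to (p3 \land p4)))   (eliminate \to)
= \lnot (p3 \land p1) \lor \lnot p1 \lor (p1 \to (p3 \land p4))   (eliminate \to)
= \lnot (p3 \land p1) \lor \lnot p1 \lor \lnot p1 \lor (p3 \land p4)   (eliminate \to)
= \lnot p3 \lor \lnot p1 \lor \lnot p1 \lor \lnot p1 \lor (p3 \land p4)   (De Morgan)
= (\lnot p3 \lor \lnot p1 \lor \lnot p1 \lor \lnot p1 \lor p3) \land (\lnot p3 \lor \lnot p1 \lor \lnot p1 \lor \lnot p1 \lor p4)   (distribute \lor over \land)
= \lnot p3 \lor \lnot p1 \lor p4   (simplify)

\lnot p3 \lor \lnot p1 \lor p4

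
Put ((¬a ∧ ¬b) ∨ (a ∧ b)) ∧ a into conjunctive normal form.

(¬a ∨ b) ∧ a

((¬a ∧ ¬b) ∨ (a ∧ b)) ∧ a
≡ (¬a ∨ a) ∧ (¬a ∨ b) ∧ (¬b ∨ a) ∧ (¬b ∨ b) ∧ a   [distribute ∨ over ∧]
≡ (¬a ∨ b) ∧ a   [simplify]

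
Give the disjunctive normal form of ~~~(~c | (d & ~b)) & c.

~~~(~c | (d & ~b)) & c
⇔ ~(~c | (d & ~b)) & c   [double negation]
⇔ ~~c & ~(d & ~b) & c   [De Morgan]
⇔ c & ~(d & ~b) & c   [double negation]
⇔ c & (~d | ~~b) & c   [De Morgan]
⇔ c & (~d | b) & c   [double negation]
⇔ (c & ~d & c) | (c & b & c)   [distribute & over |]
⇔ (c & ~d) | (c & b)   [simplify]

(c & ~d) | (c & b)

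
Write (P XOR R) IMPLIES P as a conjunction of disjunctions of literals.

(P XOR R) IMPLIES P
≡ NOT (P XOR R) OR P   [eliminate IMPLIES]
≡ NOT ((P OR R) AND NOT (P AND R)) OR P   [expand XOR]
≡ NOT (P OR R) OR NOT NOT (P AND R) OR P   [De Morgan]
≡ (NOT P AND NOT R) OR NOT NOT (P AND R) OR P   [De Morgan]
≡ (NOT P AND NOT R) OR (P AND R) OR P   [double negation]
≡ (NOT P OR P OR P) AND (NOT P OR R OR P) AND (NOT R OR P OR P) AND (NOT R OR R OR P)   [distribute OR over AND]
≡ NOT R OR P   [simplify]

NOT R OR P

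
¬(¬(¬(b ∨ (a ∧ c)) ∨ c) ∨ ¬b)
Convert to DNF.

¬(¬(¬(b ∨ (a ∧ c)) ∨ c) ∨ ¬b)
≡ ¬¬(¬(b ∨ (a ∧ c)) ∨ c) ∧ ¬¬b   [De Morgan]
≡ (¬(b ∨ (a ∧ c)) ∨ c) ∧ ¬¬b   [double negation]
≡ ((¬b ∧ ¬(a ∧ c)) ∨ c) ∧ ¬¬b   [De Morgan]
≡ ((¬b ∧ (¬a ∨ ¬c)) ∨ c) ∧ ¬¬b   [De Morgan]
≡ ((¬b ∧ (¬a ∨ ¬c)) ∨ c) ∧ b   [double negation]
≡ (¬b ∧ ¬a ∧ b) ∨ (¬b ∧ ¬c ∧ b) ∨ (c ∧ b)   [distribute ∧ over ∨]
≡ c ∧ b   [simplify]

c ∧ b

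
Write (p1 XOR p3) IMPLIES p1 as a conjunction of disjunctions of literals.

(p1 XOR p3) IMPLIES p1
⇔ NOT (p1 XOR p3) OR p1   (eliminate IMPLIES)
⇔ NOT ((p1 OR p3) AND NOT (p1 AND p3)) OR p1   (expand XOR)
⇔ NOT (p1 OR p3) OR NOT NOT (p1 AND p3) OR p1   (De Morgan)
⇔ (NOT p1 AND NOT p3) OR NOT NOT (p1 AND p3) OR p1   (De Morgan)
⇔ (NOT p1 AND NOT p3) OR (p1 AND p3) OR p1   (double negation)
⇔ (NOT p1 OR p1 OR p1) AND (NOT p1 OR p3 OR p1) AND (NOT p3 OR p1 OR p1) AND (NOT p3 OR p3 OR p1)   (distribute OR over AND)
⇔ NOT p3 OR p1   (simplify)

NOT p3 OR p1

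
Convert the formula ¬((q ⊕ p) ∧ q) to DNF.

p ∧ q ∨ ¬q

¬((q ⊕ p) ∧ q)
⇔ ¬((q ∧ ¬p ∨ ¬q ∧ p) ∧ q)
⇔ ¬(q ∧ ¬p ∨ ¬q ∧ p) ∨ ¬q
⇔ ¬(q ∧ ¬p) ∧ ¬(¬q ∧ p) ∨ ¬q
⇔ (¬q ∨ ¬¬p) ∧ ¬(¬q ∧ p) ∨ ¬q
⇔ (¬q ∨ p) ∧ ¬(¬q ∧ p) ∨ ¬q
⇔ (¬q ∨ p) ∧ (¬¬q ∨ ¬p) ∨ ¬q
⇔ (¬q ∨ p) ∧ (q ∨ ¬p) ∨ ¬q
⇔ ¬q ∧ q ∨ ¬q ∧ ¬p ∨ p ∧ q ∨ p ∧ ¬p ∨ ¬q
⇔ p ∧ q ∨ ¬q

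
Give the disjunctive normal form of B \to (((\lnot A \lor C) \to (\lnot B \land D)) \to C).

\lnot B \lor (\lnot A \land B) \lor (\lnot A \land \lnot D) \lor C

B \to (((\lnot A \lor C) \to (\lnot B \land D)) \to C)
⇔ \lnot B \lor (((\lnot A \lor C) \to (\lnot B \land D)) \to C)   [eliminate \to]
⇔ \lnot B \lor \lnot ((\lnot A \lor C) \to (\lnot B \land D)) \lor C   [eliminate \to]
⇔ \lnot B \lor \lnot (\lnot (\lnot A \lor C) \lor (\lnot B \land D)) \lor C   [eliminate \to]
⇔ \lnot B \lor (\lnot \lnot (\lnot A \lor C) \land \lnot (\lnot B \land D)) \lor C   [De Morgan]
⇔ \lnot B \lor ((\lnot A \lor C) \land \lnot (\lnot B \land D)) \lor C   [double negation]
⇔ \lnot B \lor ((\lnot A \lor C) \land (\lnot \lnot B \lor \lnot D)) \lor C   [De Morgan]
⇔ \lnot B \lor ((\lnot A \lor C) \land (B \lor \lnot D)) \lor C   [double negation]
⇔ \lnot B \lor (\lnot A \land B) \lor (\lnot A \land \lnot D) \lor (C \land B) \lor (C \land \lnot D) \lor C   [distribute \land over \lor]
⇔ \lnot B \lor (\lnot A \land B) \lor (\lnot A \land \lnot D) \lor C   [simplify]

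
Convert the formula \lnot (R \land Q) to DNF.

\lnot R \lor \lnot Q

\lnot (R \land Q)
≡ \lnot R \lor \lnot Q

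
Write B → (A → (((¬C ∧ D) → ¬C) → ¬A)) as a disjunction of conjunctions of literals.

B → (A → (((¬C ∧ D) → ¬C) → ¬A))
= ¬B ∨ (A → (((¬C ∧ D) → ¬C) → ¬A))   — eliminate →
= ¬B ∨ ¬A ∨ (((¬C ∧ D) → ¬C) → ¬A)   — eliminate →
= ¬B ∨ ¬A ∨ ¬((¬C ∧ D) → ¬C) ∨ ¬A   — eliminate →
= ¬B ∨ ¬A ∨ ¬(¬(¬C ∧ D) ∨ ¬C) ∨ ¬A   — eliminate →
= ¬B ∨ ¬A ∨ (¬¬(¬C ∧ D) ∧ ¬¬C) ∨ ¬A   — De Morgan
= ¬B ∨ ¬A ∨ (¬C ∧ D ∧ ¬¬C) ∨ ¬A   — double negation
= ¬B ∨ ¬A ∨ (¬C ∧ D ∧ C) ∨ ¬A   — double negation
= ¬B ∨ ¬A   — simplify

¬B ∨ ¬A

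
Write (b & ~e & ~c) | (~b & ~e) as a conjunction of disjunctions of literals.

(b & ~e & ~c) | (~b & ~e)
≡ (b | ~b) & (b | ~e) & (~e | ~b) & (~e | ~e) & (~c | ~b) & (~c | ~e)   (distribute | over &)
≡ ~e & (~c | ~b)   (simplify)

~e & (~c | ~b)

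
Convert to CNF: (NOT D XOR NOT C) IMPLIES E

(NOT D XOR NOT C) IMPLIES E
≡ NOT (NOT D XOR NOT C) OR E   [eliminate IMPLIES]
≡ NOT ((NOT D OR NOT C) AND NOT (NOT D AND NOT C)) OR E   [expand XOR]
≡ NOT (NOT D OR NOT C) OR NOT NOT (NOT D AND NOT C) OR E   [De Morgan]
≡ (NOT NOT D AND NOT NOT C) OR NOT NOT (NOT D AND NOT C) OR E   [De Morgan]
≡ (D AND NOT NOT C) OR NOT NOT (NOT D AND NOT C) OR E   [double negation]
≡ (D AND C) OR NOT NOT (NOT D AND NOT C) OR E   [double negation]
≡ (D AND C) OR (NOT D AND NOT C) OR E   [double negation]
≡ (D OR NOT D OR E) AND (D OR NOT C OR E) AND (C OR NOT D OR E) AND (C OR NOT C OR E)   [distribute OR over AND]
≡ (D OR NOT C OR E) AND (C OR NOT D OR E)   [simplify]

(D OR NOT C OR E) AND (C OR NOT D OR E)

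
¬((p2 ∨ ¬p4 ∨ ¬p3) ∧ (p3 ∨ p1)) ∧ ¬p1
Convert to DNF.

¬((p2 ∨ ¬p4 ∨ ¬p3) ∧ (p3 ∨ p1)) ∧ ¬p1
= (¬(p2 ∨ ¬p4 ∨ ¬p3) ∨ ¬(p3 ∨ p1)) ∧ ¬p1   (De Morgan)
= (¬p2 ∧ ¬¬p4 ∧ ¬¬p3 ∨ ¬(p3 ∨ p1)) ∧ ¬p1   (De Morgan)
= (¬p2 ∧ p4 ∧ ¬¬p3 ∨ ¬(p3 ∨ p1)) ∧ ¬p1   (double negation)
= (¬p2 ∧ p4 ∧ p3 ∨ ¬(p3 ∨ p1)) ∧ ¬p1   (double negation)
= (¬p2 ∧ p4 ∧ p3 ∨ ¬p3 ∧ ¬p1) ∧ ¬p1   (De Morgan)
= ¬p2 ∧ p4 ∧ p3 ∧ ¬p1 ∨ ¬p3 ∧ ¬p1 ∧ ¬p1   (distribute ∧ over ∨)
= ¬p2 ∧ p4 ∧ p3 ∧ ¬p1 ∨ ¬p3 ∧ ¬p1   (simplify)

¬p2 ∧ p4 ∧ p3 ∧ ¬p1 ∨ ¬p3 ∧ ¬p1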